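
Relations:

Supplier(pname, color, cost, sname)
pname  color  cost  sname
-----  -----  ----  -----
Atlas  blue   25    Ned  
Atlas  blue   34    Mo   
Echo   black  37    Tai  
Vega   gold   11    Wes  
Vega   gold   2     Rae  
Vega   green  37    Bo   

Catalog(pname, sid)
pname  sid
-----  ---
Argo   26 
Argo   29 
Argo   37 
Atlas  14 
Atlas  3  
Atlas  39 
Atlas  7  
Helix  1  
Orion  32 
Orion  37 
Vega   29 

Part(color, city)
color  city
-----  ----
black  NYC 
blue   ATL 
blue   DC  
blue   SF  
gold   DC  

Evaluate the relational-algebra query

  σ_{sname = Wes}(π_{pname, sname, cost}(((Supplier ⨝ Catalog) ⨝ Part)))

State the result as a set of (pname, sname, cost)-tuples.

Natural join on pname: {(Atlas, blue, 25, Ned, 14), (Atlas, blue, 25, Ned, 3), (Atlas, blue, 25, Ned, 39), (Atlas, blue, 25, Ned, 7), (Atlas, blue, 34, Mo, 14), (Atlas, blue, 34, Mo, 3), (Atlas, blue, 34, Mo, 39), (Atlas, blue, 34, Mo, 7), (Vega, gold, 11, Wes, 29), (Vega, gold, 2, Rae, 29), (Vega, green, 37, Bo, 29)}
Natural join on color: {(Atlas, blue, 25, Ned, 14, ATL), (Atlas, blue, 25, Ned, 14, DC), (Atlas, blue, 25, Ned, 14, SF), (Atlas, blue, 25, Ned, 3, ATL), (Atlas, blue, 25, Ned, 3, DC), (Atlas, blue, 25, Ned, 3, SF), (Atlas, blue, 25, Ned, 39, ATL), (Atlas, blue, 25, Ned, 39, DC), (Atlas, blue, 25, Ned, 39, SF), (Atlas, blue, 25, Ned, 7, ATL), (Atlas, blue, 25, Ned, 7, DC), (Atlas, blue, 25, Ned, 7, SF), (Atlas, blue, 34, Mo, 14, ATL), (Atlas, blue, 34, Mo, 14, DC), (Atlas, blue, 34, Mo, 14, SF), (Atlas, blue, 34, Mo, 3, ATL), (Atlas, blue, 34, Mo, 3, DC), (Atlas, blue, 34, Mo, 3, SF), (Atlas, blue, 34, Mo, 39, ATL), (Atlas, blue, 34, Mo, 39, DC), (Atlas, blue, 34, Mo, 39, SF), (Atlas, blue, 34, Mo, 7, ATL), (Atlas, blue, 34, Mo, 7, DC), (Atlas, blue, 34, Mo, 7, SF), (Vega, gold, 11, Wes, 29, DC), (Vega, gold, 2, Rae, 29, DC)}
Keep only column(s) pname, sname, cost (22 duplicate(s) eliminated): {(Atlas, Mo, 34), (Atlas, Ned, 25), (Vega, Rae, 2), (Vega, Wes, 11)}
Selection sname = Wes: {(Vega, Wes, 11)}

{(Vega, Wes, 11)}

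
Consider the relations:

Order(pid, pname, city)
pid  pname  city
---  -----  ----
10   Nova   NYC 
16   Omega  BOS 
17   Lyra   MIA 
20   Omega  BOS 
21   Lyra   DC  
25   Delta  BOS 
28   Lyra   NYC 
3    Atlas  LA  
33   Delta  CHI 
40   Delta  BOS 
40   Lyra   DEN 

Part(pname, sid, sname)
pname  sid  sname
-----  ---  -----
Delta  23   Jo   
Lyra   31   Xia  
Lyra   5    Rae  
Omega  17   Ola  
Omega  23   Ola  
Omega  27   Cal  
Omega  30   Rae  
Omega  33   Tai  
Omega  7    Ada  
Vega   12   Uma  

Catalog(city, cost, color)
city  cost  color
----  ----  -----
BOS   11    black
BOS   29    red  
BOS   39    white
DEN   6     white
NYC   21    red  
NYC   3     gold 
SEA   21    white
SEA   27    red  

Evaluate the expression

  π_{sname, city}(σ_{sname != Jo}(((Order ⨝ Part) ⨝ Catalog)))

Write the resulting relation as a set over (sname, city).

Order ⋈ Part (natural join on pname): {(16, Omega, BOS, 17, Ola), (16, Omega, BOS, 23, Ola), (16, Omega, BOS, 27, Cal), (16, Omega, BOS, 30, Rae), (16, Omega, BOS, 33, Tai), (16, Omega, BOS, 7, Ada), (17, Lyra, MIA, 31, Xia), (17, Lyra, MIA, 5, Rae), (20, Omega, BOS, 17, Ola), (20, Omega, BOS, 23, Ola), (20, Omega, BOS, 27, Cal), (20, Omega, BOS, 30, Rae), (20, Omega, BOS, 33, Tai), (20, Omega, BOS, 7, Ada), (21, Lyra, DC, 31, Xia), (21, Lyra, DC, 5, Rae), (25, Delta, BOS, 23, Jo), (28, Lyra, NYC, 31, Xia), (28, Lyra, NYC, 5, Rae), (33, Delta, CHI, 23, Jo), (40, Delta, BOS, 23, Jo), (40, Lyra, DEN, 31, Xia), (40, Lyra, DEN, 5, Rae)}
(Order ⨝ Part) ⋈ Catalog (natural join on city): {(16, Omega, BOS, 17, Ola, 11, black), (16, Omega, BOS, 17, Ola, 29, red), (16, Omega, BOS, 17, Ola, 39, white), (16, Omega, BOS, 23, Ola, 11, black), (16, Omega, BOS, 23, Ola, 29, red), (16, Omega, BOS, 23, Ola, 39, white), (16, Omega, BOS, 27, Cal, 11, black), (16, Omega, BOS, 27, Cal, 29, red), (16, Omega, BOS, 27, Cal, 39, white), (16, Omega, BOS, 30, Rae, 11, black), (16, Omega, BOS, 30, Rae, 29, red), (16, Omega, BOS, 30, Rae, 39, white), (16, Omega, BOS, 33, Tai, 11, black), (16, Omega, BOS, 33, Tai, 29, red), (16, Omega, BOS, 33, Tai, 39, white), (16, Omega, BOS, 7, Ada, 11, black), (16, Omega, BOS, 7, Ada, 29, red), (16, Omega, BOS, 7, Ada, 39, white), (20, Omega, BOS, 17, Ola, 11, black), (20, Omega, BOS, 17, Ola, 29, red), (20, Omega, BOS, 17, Ola, 39, white), (20, Omega, BOS, 23, Ola, 11, black), (20, Omega, BOS, 23, Ola, 29, red), (20, Omega, BOS, 23, Ola, 39, white), (20, Omega, BOS, 27, Cal, 11, black), (20, Omega, BOS, 27, Cal, 29, red), (20, Omega, BOS, 27, Cal, 39, white), (20, Omega, BOS, 30, Rae, 11, black), (20, Omega, BOS, 30, Rae, 29, red), (20, Omega, BOS, 30, Rae, 39, white), (20, Omega, BOS, 33, Tai, 11, black), (20, Omega, BOS, 33, Tai, 29, red), (20, Omega, BOS, 33, Tai, 39, white), (20, Omega, BOS, 7, Ada, 11, black), (20, Omega, BOS, 7, Ada, 29, red), (20, Omega, BOS, 7, Ada, 39, white), (25, Delta, BOS, 23, Jo, 11, black), (25, Delta, BOS, 23, Jo, 29, red), (25, Delta, BOS, 23, Jo, 39, white), (28, Lyra, NYC, 31, Xia, 21, red), (28, Lyra, NYC, 31, Xia, 3, gold), (28, Lyra, NYC, 5, Rae, 21, red), (28, Lyra, NYC, 5, Rae, 3, gold), (40, Delta, BOS, 23, Jo, 11, black), (40, Delta, BOS, 23, Jo, 29, red), (40, Delta, BOS, 23, Jo, 39, white), (40, Lyra, DEN, 31, Xia, 6, white), (40, Lyra, DEN, 5, Rae, 6, white)}
σ[sname != Jo]: keep tuples satisfying sname != Jo → {(16, Omega, BOS, 17, Ola, 11, black), (16, Omega, BOS, 17, Ola, 29, red), (16, Omega, BOS, 17, Ola, 39, white), (16, Omega, BOS, 23, Ola, 11, black), (16, Omega, BOS, 23, Ola, 29, red), (16, Omega, BOS, 23, Ola, 39, white), (16, Omega, BOS, 27, Cal, 11, black), (16, Omega, BOS, 27, Cal, 29, red), (16, Omega, BOS, 27, Cal, 39, white), (16, Omega, BOS, 30, Rae, 11, black), (16, Omega, BOS, 30, Rae, 29, red), (16, Omega, BOS, 30, Rae, 39, white), (16, Omega, BOS, 33, Tai, 11, black), (16, Omega, BOS, 33, Tai, 29, red), (16, Omega, BOS, 33, Tai, 39, white), (16, Omega, BOS, 7, Ada, 11, black), (16, Omega, BOS, 7, Ada, 29, red), (16, Omega, BOS, 7, Ada, 39, white), (20, Omega, BOS, 17, Ola, 11, black), (20, Omega, BOS, 17, Ola, 29, red), (20, Omega, BOS, 17, Ola, 39, white), (20, Omega, BOS, 23, Ola, 11, black), (20, Omega, BOS, 23, Ola, 29, red), (20, Omega, BOS, 23, Ola, 39, white), (20, Omega, BOS, 27, Cal, 11, black), (20, Omega, BOS, 27, Cal, 29, red), (20, Omega, BOS, 27, Cal, 39, white), (20, Omega, BOS, 30, Rae, 11, black), (20, Omega, BOS, 30, Rae, 29, red), (20, Omega, BOS, 30, Rae, 39, white), (20, Omega, BOS, 33, Tai, 11, black), (20, Omega, BOS, 33, Tai, 29, red), (20, Omega, BOS, 33, Tai, 39, white), (20, Omega, BOS, 7, Ada, 11, black), (20, Omega, BOS, 7, Ada, 29, red), (20, Omega, BOS, 7, Ada, 39, white), (28, Lyra, NYC, 31, Xia, 21, red), (28, Lyra, NYC, 31, Xia, 3, gold), (28, Lyra, NYC, 5, Rae, 21, red), (28, Lyra, NYC, 5, Rae, 3, gold), (40, Lyra, DEN, 31, Xia, 6, white), (40, Lyra, DEN, 5, Rae, 6, white)}
Projecting to sname, city (33 duplicate(s) eliminated): {(Ada, BOS), (Cal, BOS), (Ola, BOS), (Rae, BOS), (Rae, DEN), (Rae, NYC), (Tai, BOS), (Xia, DEN), (Xia, NYC)}

{(Ada, BOS), (Cal, BOS), (Ola, BOS), (Rae, BOS), (Rae, DEN), (Rae, NYC), (Tai, BOS), (Xia, DEN), (Xia, NYC)}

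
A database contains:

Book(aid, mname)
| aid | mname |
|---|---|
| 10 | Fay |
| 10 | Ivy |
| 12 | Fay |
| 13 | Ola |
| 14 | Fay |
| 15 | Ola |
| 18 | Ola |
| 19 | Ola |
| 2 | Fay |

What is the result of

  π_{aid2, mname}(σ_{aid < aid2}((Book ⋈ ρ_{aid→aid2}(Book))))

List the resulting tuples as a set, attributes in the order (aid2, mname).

ρ[aid→aid2]: schema becomes (aid2, mname); tuples unchanged.
Natural join on mname: {(10, Fay, 10), (10, Fay, 12), (10, Fay, 14), (10, Fay, 2), (10, Ivy, 10), (12, Fay, 10), (12, Fay, 12), (12, Fay, 14), (12, Fay, 2), (13, Ola, 13), (13, Ola, 15), (13, Ola, 18), (13, Ola, 19), (14, Fay, 10), (14, Fay, 12), (14, Fay, 14), (14, Fay, 2), (15, Ola, 13), (15, Ola, 15), (15, Ola, 18), (15, Ola, 19), (18, Ola, 13), (18, Ola, 15), (18, Ola, 18), (18, Ola, 19), (19, Ola, 13), (19, Ola, 15), (19, Ola, 18), (19, Ola, 19), (2, Fay, 10), (2, Fay, 12), (2, Fay, 14), (2, Fay, 2)}
Selection aid < aid2: {(10, Fay, 12), (10, Fay, 14), (12, Fay, 14), (13, Ola, 15), (13, Ola, 18), (13, Ola, 19), (15, Ola, 18), (15, Ola, 19), (18, Ola, 19), (2, Fay, 10), (2, Fay, 12), (2, Fay, 14)}
Projecting to aid2, mname (6 duplicate(s) eliminated): {(10, Fay), (12, Fay), (14, Fay), (15, Ola), (18, Ola), (19, Ola)}

{(10, Fay), (12, Fay), (14, Fay), (15, Ola), (18, Ola), (19, Ola)}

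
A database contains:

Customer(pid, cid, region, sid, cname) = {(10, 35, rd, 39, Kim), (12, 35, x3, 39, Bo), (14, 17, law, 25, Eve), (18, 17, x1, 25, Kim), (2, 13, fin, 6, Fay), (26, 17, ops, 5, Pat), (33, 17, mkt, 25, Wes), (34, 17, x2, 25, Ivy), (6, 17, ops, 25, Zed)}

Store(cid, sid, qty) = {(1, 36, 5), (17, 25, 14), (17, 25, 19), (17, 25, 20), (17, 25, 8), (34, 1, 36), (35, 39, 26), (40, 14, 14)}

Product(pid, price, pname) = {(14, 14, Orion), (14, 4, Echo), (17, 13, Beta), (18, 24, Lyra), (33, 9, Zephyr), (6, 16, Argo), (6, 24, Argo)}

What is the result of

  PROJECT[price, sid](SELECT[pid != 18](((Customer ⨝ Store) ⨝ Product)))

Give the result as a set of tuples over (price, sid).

{(14, 25), (16, 25), (24, 25), (4, 25), (9, 25)}

Joining Customer and Store on cid, sid yields {(10, 35, rd, 39, Kim, 26), (12, 35, x3, 39, Bo, 26), (14, 17, law, 25, Eve, 14), (14, 17, law, 25, Eve, 19), (14, 17, law, 25, Eve, 20), (14, 17, law, 25, Eve, 8), (18, 17, x1, 25, Kim, 14), (18, 17, x1, 25, Kim, 19), (18, 17, x1, 25, Kim, 20), (18, 17, x1, 25, Kim, 8), (33, 17, mkt, 25, Wes, 14), (33, 17, mkt, 25, Wes, 19), (33, 17, mkt, 25, Wes, 20), (33, 17, mkt, 25, Wes, 8), (34, 17, x2, 25, Ivy, 14), (34, 17, x2, 25, Ivy, 19), (34, 17, x2, 25, Ivy, 20), (34, 17, x2, 25, Ivy, 8), (6, 17, ops, 25, Zed, 14), (6, 17, ops, 25, Zed, 19), (6, 17, ops, 25, Zed, 20), (6, 17, ops, 25, Zed, 8)}.
Joining (Customer ⨝ Store) and Product on pid yields {(14, 17, law, 25, Eve, 14, 14, Orion), (14, 17, law, 25, Eve, 14, 4, Echo), (14, 17, law, 25, Eve, 19, 14, Orion), (14, 17, law, 25, Eve, 19, 4, Echo), (14, 17, law, 25, Eve, 20, 14, Orion), (14, 17, law, 25, Eve, 20, 4, Echo), (14, 17, law, 25, Eve, 8, 14, Orion), (14, 17, law, 25, Eve, 8, 4, Echo), (18, 17, x1, 25, Kim, 14, 24, Lyra), (18, 17, x1, 25, Kim, 19, 24, Lyra), (18, 17, x1, 25, Kim, 20, 24, Lyra), (18, 17, x1, 25, Kim, 8, 24, Lyra), (33, 17, mkt, 25, Wes, 14, 9, Zephyr), (33, 17, mkt, 25, Wes, 19, 9, Zephyr), (33, 17, mkt, 25, Wes, 20, 9, Zephyr), (33, 17, mkt, 25, Wes, 8, 9, Zephyr), (6, 17, ops, 25, Zed, 14, 16, Argo), (6, 17, ops, 25, Zed, 14, 24, Argo), (6, 17, ops, 25, Zed, 19, 16, Argo), (6, 17, ops, 25, Zed, 19, 24, Argo), (6, 17, ops, 25, Zed, 20, 16, Argo), (6, 17, ops, 25, Zed, 20, 24, Argo), (6, 17, ops, 25, Zed, 8, 16, Argo), (6, 17, ops, 25, Zed, 8, 24, Argo)}.
Filtering on pid != 18 leaves {(14, 17, law, 25, Eve, 14, 14, Orion), (14, 17, law, 25, Eve, 14, 4, Echo), (14, 17, law, 25, Eve, 19, 14, Orion), (14, 17, law, 25, Eve, 19, 4, Echo), (14, 17, law, 25, Eve, 20, 14, Orion), (14, 17, law, 25, Eve, 20, 4, Echo), (14, 17, law, 25, Eve, 8, 14, Orion), (14, 17, law, 25, Eve, 8, 4, Echo), (33, 17, mkt, 25, Wes, 14, 9, Zephyr), (33, 17, mkt, 25, Wes, 19, 9, Zephyr), (33, 17, mkt, 25, Wes, 20, 9, Zephyr), (33, 17, mkt, 25, Wes, 8, 9, Zephyr), (6, 17, ops, 25, Zed, 14, 16, Argo), (6, 17, ops, 25, Zed, 14, 24, Argo), (6, 17, ops, 25, Zed, 19, 16, Argo), (6, 17, ops, 25, Zed, 19, 24, Argo), (6, 17, ops, 25, Zed, 20, 16, Argo), (6, 17, ops, 25, Zed, 20, 24, Argo), (6, 17, ops, 25, Zed, 8, 16, Argo), (6, 17, ops, 25, Zed, 8, 24, Argo)}.
Keep only column(s) price, sid (15 duplicate(s) eliminated): {(14, 25), (16, 25), (24, 25), (4, 25), (9, 25)}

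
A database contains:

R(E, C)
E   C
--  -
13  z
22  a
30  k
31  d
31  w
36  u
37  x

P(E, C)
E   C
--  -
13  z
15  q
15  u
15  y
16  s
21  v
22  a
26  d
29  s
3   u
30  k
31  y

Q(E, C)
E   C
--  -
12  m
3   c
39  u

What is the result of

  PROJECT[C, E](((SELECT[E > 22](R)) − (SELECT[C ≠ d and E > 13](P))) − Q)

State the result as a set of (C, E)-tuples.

Selection E > 22: {(30, k), (31, d), (31, w), (36, u), (37, x)}
Selection C ≠ d and E > 13: {(15, q), (15, u), (15, y), (16, s), (21, v), (22, a), (29, s), (30, k), (31, y)}
Taking the difference: {(31, d), (31, w), (36, u), (37, x)}
Taking the difference: {(31, d), (31, w), (36, u), (37, x)}
π_{C, E} gives {(d, 31), (u, 36), (w, 31), (x, 37)}.

{(d, 31), (u, 36), (w, 31), (x, 37)}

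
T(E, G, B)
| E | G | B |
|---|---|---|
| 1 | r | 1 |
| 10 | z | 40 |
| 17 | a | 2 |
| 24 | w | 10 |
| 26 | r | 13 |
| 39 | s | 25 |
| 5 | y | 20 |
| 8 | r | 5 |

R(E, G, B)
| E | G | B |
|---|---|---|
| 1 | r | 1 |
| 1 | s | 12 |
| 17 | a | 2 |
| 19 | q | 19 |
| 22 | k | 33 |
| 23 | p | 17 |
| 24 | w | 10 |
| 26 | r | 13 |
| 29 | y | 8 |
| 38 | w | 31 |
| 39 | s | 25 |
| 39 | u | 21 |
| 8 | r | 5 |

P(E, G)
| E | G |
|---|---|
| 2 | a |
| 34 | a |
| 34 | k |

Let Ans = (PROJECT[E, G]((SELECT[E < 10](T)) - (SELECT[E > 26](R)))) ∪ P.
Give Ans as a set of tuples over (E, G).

Filtering on E < 10 leaves {(1, r, 1), (5, y, 20), (8, r, 5)}.
Filtering on E > 26 leaves {(29, y, 8), (38, w, 31), (39, s, 25), (39, u, 21)}.
Set difference of the two operands is {(1, r, 1), (5, y, 20), (8, r, 5)}.
π[E, G]: project onto (E, G) → {(1, r), (5, y), (8, r)}
Set union of the two operands is {(1, r), (2, a), (34, a), (34, k), (5, y), (8, r)}.

{(1, r), (2, a), (34, a), (34, k), (5, y), (8, r)}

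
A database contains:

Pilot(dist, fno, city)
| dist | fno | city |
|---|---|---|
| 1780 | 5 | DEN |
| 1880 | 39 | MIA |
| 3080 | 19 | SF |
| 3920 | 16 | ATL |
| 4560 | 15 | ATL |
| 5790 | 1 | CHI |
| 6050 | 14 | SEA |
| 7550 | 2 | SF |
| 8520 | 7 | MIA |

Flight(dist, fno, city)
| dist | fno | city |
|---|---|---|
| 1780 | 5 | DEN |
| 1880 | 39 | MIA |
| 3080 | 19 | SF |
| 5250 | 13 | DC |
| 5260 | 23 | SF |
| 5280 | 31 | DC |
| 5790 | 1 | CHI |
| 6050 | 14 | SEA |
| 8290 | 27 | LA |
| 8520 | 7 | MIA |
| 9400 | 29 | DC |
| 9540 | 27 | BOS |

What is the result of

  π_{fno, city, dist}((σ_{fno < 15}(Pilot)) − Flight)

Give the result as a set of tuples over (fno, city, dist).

{(2, SF, 7550)}

Apply σ_{fno < 15}; surviving tuples: {(1780, 5, DEN), (5790, 1, CHI), (6050, 14, SEA), (7550, 2, SF), (8520, 7, MIA)}
Difference: {(1780, 5, DEN), (5790, 1, CHI), (6050, 14, SEA), (7550, 2, SF), (8520, 7, MIA)} with {(1780, 5, DEN), (1880, 39, MIA), (3080, 19, SF), (5250, 13, DC), (5260, 23, SF), (5280, 31, DC), (5790, 1, CHI), (6050, 14, SEA), (8290, 27, LA), (8520, 7, MIA), (9400, 29, DC), (9540, 27, BOS)} → {(7550, 2, SF)}
π[fno, city, dist]: project onto (fno, city, dist) → {(2, SF, 7550)}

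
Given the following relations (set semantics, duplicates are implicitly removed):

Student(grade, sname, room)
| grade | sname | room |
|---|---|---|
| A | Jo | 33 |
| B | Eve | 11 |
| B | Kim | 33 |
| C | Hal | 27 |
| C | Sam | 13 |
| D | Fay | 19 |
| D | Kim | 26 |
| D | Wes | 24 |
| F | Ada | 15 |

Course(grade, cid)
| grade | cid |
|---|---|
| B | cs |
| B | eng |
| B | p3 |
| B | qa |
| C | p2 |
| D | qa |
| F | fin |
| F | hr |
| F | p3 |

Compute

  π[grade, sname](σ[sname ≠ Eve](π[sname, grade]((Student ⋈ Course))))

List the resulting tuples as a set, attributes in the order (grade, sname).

Student ⋈ Course (natural join on grade): {(B, Eve, 11, cs), (B, Eve, 11, eng), (B, Eve, 11, p3), (B, Eve, 11, qa), (B, Kim, 33, cs), (B, Kim, 33, eng), (B, Kim, 33, p3), (B, Kim, 33, qa), (C, Hal, 27, p2), (C, Sam, 13, p2), (D, Fay, 19, qa), (D, Kim, 26, qa), (D, Wes, 24, qa), (F, Ada, 15, fin), (F, Ada, 15, hr), (F, Ada, 15, p3)}
π[sname, grade]: project onto (sname, grade) (8 duplicate(s) eliminated) → {(Ada, F), (Eve, B), (Fay, D), (Hal, C), (Kim, B), (Kim, D), (Sam, C), (Wes, D)}
σ[sname ≠ Eve]: keep tuples satisfying sname ≠ Eve → {(Ada, F), (Fay, D), (Hal, C), (Kim, B), (Kim, D), (Sam, C), (Wes, D)}
π[grade, sname]: project onto (grade, sname) → {(B, Kim), (C, Hal), (C, Sam), (D, Fay), (D, Kim), (D, Wes), (F, Ada)}

{(B, Kim), (C, Hal), (C, Sam), (D, Fay), (D, Kim), (D, Wes), (F, Ada)}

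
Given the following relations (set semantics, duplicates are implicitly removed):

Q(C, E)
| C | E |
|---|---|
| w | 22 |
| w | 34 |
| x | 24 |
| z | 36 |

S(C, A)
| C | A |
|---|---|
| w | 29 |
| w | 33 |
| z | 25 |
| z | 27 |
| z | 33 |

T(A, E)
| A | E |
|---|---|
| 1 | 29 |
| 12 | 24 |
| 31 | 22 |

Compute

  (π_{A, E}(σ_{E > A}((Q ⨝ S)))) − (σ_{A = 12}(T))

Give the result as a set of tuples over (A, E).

{(25, 36), (27, 36), (29, 34), (33, 34), (33, 36)}

Natural join on C: {(w, 22, 29), (w, 22, 33), (w, 34, 29), (w, 34, 33), (z, 36, 25), (z, 36, 27), (z, 36, 33)}
Selection E > A: {(w, 34, 29), (w, 34, 33), (z, 36, 25), (z, 36, 27), (z, 36, 33)}
Keep only column(s) A, E: {(25, 36), (27, 36), (29, 34), (33, 34), (33, 36)}
Selection A = 12: {(12, 24)}
Taking the difference: {(25, 36), (27, 36), (29, 34), (33, 34), (33, 36)}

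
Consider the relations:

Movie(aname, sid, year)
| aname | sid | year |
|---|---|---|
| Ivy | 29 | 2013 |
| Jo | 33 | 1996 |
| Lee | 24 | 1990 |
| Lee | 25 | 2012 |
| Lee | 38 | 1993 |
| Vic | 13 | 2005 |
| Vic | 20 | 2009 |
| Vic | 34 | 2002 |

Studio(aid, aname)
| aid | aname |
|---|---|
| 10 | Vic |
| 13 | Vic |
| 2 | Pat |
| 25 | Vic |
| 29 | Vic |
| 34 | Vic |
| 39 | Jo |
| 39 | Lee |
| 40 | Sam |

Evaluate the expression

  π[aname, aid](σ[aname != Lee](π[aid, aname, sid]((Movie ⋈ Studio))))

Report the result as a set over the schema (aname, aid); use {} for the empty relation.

{(Jo, 39), (Vic, 10), (Vic, 13), (Vic, 25), (Vic, 29), (Vic, 34)}

Movie ⋈ Studio (natural join on aname): {(Jo, 33, 1996, 39), (Lee, 24, 1990, 39), (Lee, 25, 2012, 39), (Lee, 38, 1993, 39), (Vic, 13, 2005, 10), (Vic, 13, 2005, 13), (Vic, 13, 2005, 25), (Vic, 13, 2005, 29), (Vic, 13, 2005, 34), (Vic, 20, 2009, 10), (Vic, 20, 2009, 13), (Vic, 20, 2009, 25), (Vic, 20, 2009, 29), (Vic, 20, 2009, 34), (Vic, 34, 2002, 10), (Vic, 34, 2002, 13), (Vic, 34, 2002, 25), (Vic, 34, 2002, 29), (Vic, 34, 2002, 34)}
Projecting to aid, aname, sid: {(10, Vic, 13), (10, Vic, 20), (10, Vic, 34), (13, Vic, 13), (13, Vic, 20), (13, Vic, 34), (25, Vic, 13), (25, Vic, 20), (25, Vic, 34), (29, Vic, 13), (29, Vic, 20), (29, Vic, 34), (34, Vic, 13), (34, Vic, 20), (34, Vic, 34), (39, Jo, 33), (39, Lee, 24), (39, Lee, 25), (39, Lee, 38)}
σ[aname != Lee]: keep tuples satisfying aname != Lee → {(10, Vic, 13), (10, Vic, 20), (10, Vic, 34), (13, Vic, 13), (13, Vic, 20), (13, Vic, 34), (25, Vic, 13), (25, Vic, 20), (25, Vic, 34), (29, Vic, 13), (29, Vic, 20), (29, Vic, 34), (34, Vic, 13), (34, Vic, 20), (34, Vic, 34), (39, Jo, 33)}
Projecting to aname, aid (10 duplicate(s) eliminated): {(Jo, 39), (Vic, 10), (Vic, 13), (Vic, 25), (Vic, 29), (Vic, 34)}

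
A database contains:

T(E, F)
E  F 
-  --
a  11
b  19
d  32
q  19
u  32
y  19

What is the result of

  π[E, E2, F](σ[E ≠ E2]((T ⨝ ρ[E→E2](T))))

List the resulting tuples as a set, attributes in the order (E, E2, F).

ρ[E→E2]: schema becomes (E2, F); tuples unchanged.
Natural join on F: {(a, 11, a), (b, 19, b), (b, 19, q), (b, 19, y), (d, 32, d), (d, 32, u), (q, 19, b), (q, 19, q), (q, 19, y), (u, 32, d), (u, 32, u), (y, 19, b), (y, 19, q), (y, 19, y)}
Selection E ≠ E2: {(b, 19, q), (b, 19, y), (d, 32, u), (q, 19, b), (q, 19, y), (u, 32, d), (y, 19, b), (y, 19, q)}
Projecting to E, E2, F: {(b, q, 19), (b, y, 19), (d, u, 32), (q, b, 19), (q, y, 19), (u, d, 32), (y, b, 19), (y, q, 19)}

{(b, q, 19), (b, y, 19), (d, u, 32), (q, b, 19), (q, y, 19), (u, d, 32), (y, b, 19), (y, q, 19)}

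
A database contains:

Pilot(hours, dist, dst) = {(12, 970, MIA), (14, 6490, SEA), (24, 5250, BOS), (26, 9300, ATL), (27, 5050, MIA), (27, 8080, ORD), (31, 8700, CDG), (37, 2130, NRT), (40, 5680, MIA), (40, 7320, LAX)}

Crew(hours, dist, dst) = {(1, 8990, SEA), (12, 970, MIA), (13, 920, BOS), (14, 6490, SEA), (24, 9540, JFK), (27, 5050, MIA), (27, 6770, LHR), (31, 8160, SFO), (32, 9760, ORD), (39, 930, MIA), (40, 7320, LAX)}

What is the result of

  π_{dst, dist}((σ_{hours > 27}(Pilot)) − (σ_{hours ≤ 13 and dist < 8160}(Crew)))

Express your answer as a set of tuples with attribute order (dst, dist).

Selection hours > 27: {(31, 8700, CDG), (37, 2130, NRT), (40, 5680, MIA), (40, 7320, LAX)}
Selection hours ≤ 13 and dist < 8160: {(12, 970, MIA), (13, 920, BOS)}
Set difference of the two operands is {(31, 8700, CDG), (37, 2130, NRT), (40, 5680, MIA), (40, 7320, LAX)}.
π_{dst, dist} gives {(CDG, 8700), (LAX, 7320), (MIA, 5680), (NRT, 2130)}.

{(CDG, 8700), (LAX, 7320), (MIA, 5680), (NRT, 2130)}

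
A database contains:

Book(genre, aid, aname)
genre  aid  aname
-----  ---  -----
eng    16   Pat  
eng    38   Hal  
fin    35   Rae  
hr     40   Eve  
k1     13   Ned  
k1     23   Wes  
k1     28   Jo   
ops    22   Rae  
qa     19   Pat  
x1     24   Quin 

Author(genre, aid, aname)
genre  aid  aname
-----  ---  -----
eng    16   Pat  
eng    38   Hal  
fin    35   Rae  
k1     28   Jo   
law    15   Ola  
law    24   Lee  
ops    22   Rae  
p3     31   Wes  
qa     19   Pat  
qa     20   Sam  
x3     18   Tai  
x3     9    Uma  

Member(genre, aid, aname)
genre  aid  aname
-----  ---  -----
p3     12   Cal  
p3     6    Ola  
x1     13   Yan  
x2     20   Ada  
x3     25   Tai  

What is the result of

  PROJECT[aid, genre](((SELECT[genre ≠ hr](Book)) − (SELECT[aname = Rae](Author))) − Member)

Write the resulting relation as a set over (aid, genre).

{(13, k1), (16, eng), (19, qa), (23, k1), (24, x1), (28, k1), (38, eng)}

σ[genre ≠ hr]: keep tuples satisfying genre ≠ hr → {(eng, 16, Pat), (eng, 38, Hal), (fin, 35, Rae), (k1, 13, Ned), (k1, 23, Wes), (k1, 28, Jo), (ops, 22, Rae), (qa, 19, Pat), (x1, 24, Quin)}
σ[aname = Rae]: keep tuples satisfying aname = Rae → {(fin, 35, Rae), (ops, 22, Rae)}
Difference: {(eng, 16, Pat), (eng, 38, Hal), (fin, 35, Rae), (k1, 13, Ned), (k1, 23, Wes), (k1, 28, Jo), (ops, 22, Rae), (qa, 19, Pat), (x1, 24, Quin)} with {(fin, 35, Rae), (ops, 22, Rae)} → {(eng, 16, Pat), (eng, 38, Hal), (k1, 13, Ned), (k1, 23, Wes), (k1, 28, Jo), (qa, 19, Pat), (x1, 24, Quin)}
Difference: {(eng, 16, Pat), (eng, 38, Hal), (k1, 13, Ned), (k1, 23, Wes), (k1, 28, Jo), (qa, 19, Pat), (x1, 24, Quin)} with {(p3, 12, Cal), (p3, 6, Ola), (x1, 13, Yan), (x2, 20, Ada), (x3, 25, Tai)} → {(eng, 16, Pat), (eng, 38, Hal), (k1, 13, Ned), (k1, 23, Wes), (k1, 28, Jo), (qa, 19, Pat), (x1, 24, Quin)}
Keep only column(s) aid, genre: {(13, k1), (16, eng), (19, qa), (23, k1), (24, x1), (28, k1), (38, eng)}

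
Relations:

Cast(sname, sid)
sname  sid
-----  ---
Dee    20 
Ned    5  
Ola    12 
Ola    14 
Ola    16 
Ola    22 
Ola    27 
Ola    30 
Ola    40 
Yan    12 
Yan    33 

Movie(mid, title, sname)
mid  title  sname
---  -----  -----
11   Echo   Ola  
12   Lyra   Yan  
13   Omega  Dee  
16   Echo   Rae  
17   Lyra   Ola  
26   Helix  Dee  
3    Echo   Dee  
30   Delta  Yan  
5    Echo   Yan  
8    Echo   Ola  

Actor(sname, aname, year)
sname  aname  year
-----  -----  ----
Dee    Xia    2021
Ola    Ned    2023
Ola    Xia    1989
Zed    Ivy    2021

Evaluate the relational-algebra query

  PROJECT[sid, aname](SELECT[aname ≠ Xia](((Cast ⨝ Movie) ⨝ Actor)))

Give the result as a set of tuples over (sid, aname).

{(12, Ned), (14, Ned), (16, Ned), (22, Ned), (27, Ned), (30, Ned), (40, Ned)}

Joining Cast and Movie on sname yields {(Dee, 20, 13, Omega), (Dee, 20, 26, Helix), (Dee, 20, 3, Echo), (Ola, 12, 11, Echo), (Ola, 12, 17, Lyra), (Ola, 12, 8, Echo), (Ola, 14, 11, Echo), (Ola, 14, 17, Lyra), (Ola, 14, 8, Echo), (Ola, 16, 11, Echo), (Ola, 16, 17, Lyra), (Ola, 16, 8, Echo), (Ola, 22, 11, Echo), (Ola, 22, 17, Lyra), (Ola, 22, 8, Echo), (Ola, 27, 11, Echo), (Ola, 27, 17, Lyra), (Ola, 27, 8, Echo), (Ola, 30, 11, Echo), (Ola, 30, 17, Lyra), (Ola, 30, 8, Echo), (Ola, 40, 11, Echo), (Ola, 40, 17, Lyra), (Ola, 40, 8, Echo), (Yan, 12, 12, Lyra), (Yan, 12, 30, Delta), (Yan, 12, 5, Echo), (Yan, 33, 12, Lyra), (Yan, 33, 30, Delta), (Yan, 33, 5, Echo)}.
Joining (Cast ⨝ Movie) and Actor on sname yields {(Dee, 20, 13, Omega, Xia, 2021), (Dee, 20, 26, Helix, Xia, 2021), (Dee, 20, 3, Echo, Xia, 2021), (Ola, 12, 11, Echo, Ned, 2023), (Ola, 12, 11, Echo, Xia, 1989), (Ola, 12, 17, Lyra, Ned, 2023), (Ola, 12, 17, Lyra, Xia, 1989), (Ola, 12, 8, Echo, Ned, 2023), (Ola, 12, 8, Echo, Xia, 1989), (Ola, 14, 11, Echo, Ned, 2023), (Ola, 14, 11, Echo, Xia, 1989), (Ola, 14, 17, Lyra, Ned, 2023), (Ola, 14, 17, Lyra, Xia, 1989), (Ola, 14, 8, Echo, Ned, 2023), (Ola, 14, 8, Echo, Xia, 1989), (Ola, 16, 11, Echo, Ned, 2023), (Ola, 16, 11, Echo, Xia, 1989), (Ola, 16, 17, Lyra, Ned, 2023), (Ola, 16, 17, Lyra, Xia, 1989), (Ola, 16, 8, Echo, Ned, 2023), (Ola, 16, 8, Echo, Xia, 1989), (Ola, 22, 11, Echo, Ned, 2023), (Ola, 22, 11, Echo, Xia, 1989), (Ola, 22, 17, Lyra, Ned, 2023), (Ola, 22, 17, Lyra, Xia, 1989), (Ola, 22, 8, Echo, Ned, 2023), (Ola, 22, 8, Echo, Xia, 1989), (Ola, 27, 11, Echo, Ned, 2023), (Ola, 27, 11, Echo, Xia, 1989), (Ola, 27, 17, Lyra, Ned, 2023), (Ola, 27, 17, Lyra, Xia, 1989), (Ola, 27, 8, Echo, Ned, 2023), (Ola, 27, 8, Echo, Xia, 1989), (Ola, 30, 11, Echo, Ned, 2023), (Ola, 30, 11, Echo, Xia, 1989), (Ola, 30, 17, Lyra, Ned, 2023), (Ola, 30, 17, Lyra, Xia, 1989), (Ola, 30, 8, Echo, Ned, 2023), (Ola, 30, 8, Echo, Xia, 1989), (Ola, 40, 11, Echo, Ned, 2023), (Ola, 40, 11, Echo, Xia, 1989), (Ola, 40, 17, Lyra, Ned, 2023), (Ola, 40, 17, Lyra, Xia, 1989), (Ola, 40, 8, Echo, Ned, 2023), (Ola, 40, 8, Echo, Xia, 1989)}.
Apply σ_{aname ≠ Xia}; surviving tuples: {(Ola, 12, 11, Echo, Ned, 2023), (Ola, 12, 17, Lyra, Ned, 2023), (Ola, 12, 8, Echo, Ned, 2023), (Ola, 14, 11, Echo, Ned, 2023), (Ola, 14, 17, Lyra, Ned, 2023), (Ola, 14, 8, Echo, Ned, 2023), (Ola, 16, 11, Echo, Ned, 2023), (Ola, 16, 17, Lyra, Ned, 2023), (Ola, 16, 8, Echo, Ned, 2023), (Ola, 22, 11, Echo, Ned, 2023), (Ola, 22, 17, Lyra, Ned, 2023), (Ola, 22, 8, Echo, Ned, 2023), (Ola, 27, 11, Echo, Ned, 2023), (Ola, 27, 17, Lyra, Ned, 2023), (Ola, 27, 8, Echo, Ned, 2023), (Ola, 30, 11, Echo, Ned, 2023), (Ola, 30, 17, Lyra, Ned, 2023), (Ola, 30, 8, Echo, Ned, 2023), (Ola, 40, 11, Echo, Ned, 2023), (Ola, 40, 17, Lyra, Ned, 2023), (Ola, 40, 8, Echo, Ned, 2023)}
π_{sid, aname} gives {(12, Ned), (14, Ned), (16, Ned), (22, Ned), (27, Ned), (30, Ned), (40, Ned)} (14 duplicate(s) eliminated).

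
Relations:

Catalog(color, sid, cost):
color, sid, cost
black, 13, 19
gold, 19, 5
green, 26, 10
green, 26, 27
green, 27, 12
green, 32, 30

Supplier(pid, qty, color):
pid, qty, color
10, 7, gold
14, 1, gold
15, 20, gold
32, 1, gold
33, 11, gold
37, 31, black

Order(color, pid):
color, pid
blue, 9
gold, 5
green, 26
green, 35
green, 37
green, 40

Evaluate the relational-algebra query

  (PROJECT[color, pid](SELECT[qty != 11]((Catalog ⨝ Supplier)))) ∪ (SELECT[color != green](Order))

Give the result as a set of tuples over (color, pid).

Joining Catalog and Supplier on color yields {(black, 13, 19, 37, 31), (gold, 19, 5, 10, 7), (gold, 19, 5, 14, 1), (gold, 19, 5, 15, 20), (gold, 19, 5, 32, 1), (gold, 19, 5, 33, 11)}.
Selection qty != 11: {(black, 13, 19, 37, 31), (gold, 19, 5, 10, 7), (gold, 19, 5, 14, 1), (gold, 19, 5, 15, 20), (gold, 19, 5, 32, 1)}
Projecting to color, pid: {(black, 37), (gold, 10), (gold, 14), (gold, 15), (gold, 32)}
Selection color != green: {(blue, 9), (gold, 5)}
Set union of the two operands is {(black, 37), (blue, 9), (gold, 10), (gold, 14), (gold, 15), (gold, 32), (gold, 5)}.

{(black, 37), (blue, 9), (gold, 10), (gold, 14), (gold, 15), (gold, 32), (gold, 5)}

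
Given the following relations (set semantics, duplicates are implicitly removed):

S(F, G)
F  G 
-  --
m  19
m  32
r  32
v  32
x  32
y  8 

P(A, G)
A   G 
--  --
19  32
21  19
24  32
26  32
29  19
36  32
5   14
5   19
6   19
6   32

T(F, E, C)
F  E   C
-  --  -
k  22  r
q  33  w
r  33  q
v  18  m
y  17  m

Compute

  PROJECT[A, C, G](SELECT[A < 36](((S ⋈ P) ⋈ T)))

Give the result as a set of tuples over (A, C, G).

{(19, m, 32), (19, q, 32), (24, m, 32), (24, q, 32), (26, m, 32), (26, q, 32), (6, m, 32), (6, q, 32)}

Natural join on G: {(m, 19, 21), (m, 19, 29), (m, 19, 5), (m, 19, 6), (m, 32, 19), (m, 32, 24), (m, 32, 26), (m, 32, 36), (m, 32, 6), (r, 32, 19), (r, 32, 24), (r, 32, 26), (r, 32, 36), (r, 32, 6), (v, 32, 19), (v, 32, 24), (v, 32, 26), (v, 32, 36), (v, 32, 6), (x, 32, 19), (x, 32, 24), (x, 32, 26), (x, 32, 36), (x, 32, 6)}
Natural join on F: {(r, 32, 19, 33, q), (r, 32, 24, 33, q), (r, 32, 26, 33, q), (r, 32, 36, 33, q), (r, 32, 6, 33, q), (v, 32, 19, 18, m), (v, 32, 24, 18, m), (v, 32, 26, 18, m), (v, 32, 36, 18, m), (v, 32, 6, 18, m)}
Selection A < 36: {(r, 32, 19, 33, q), (r, 32, 24, 33, q), (r, 32, 26, 33, q), (r, 32, 6, 33, q), (v, 32, 19, 18, m), (v, 32, 24, 18, m), (v, 32, 26, 18, m), (v, 32, 6, 18, m)}
Keep only column(s) A, C, G: {(19, m, 32), (19, q, 32), (24, m, 32), (24, q, 32), (26, m, 32), (26, q, 32), (6, m, 32), (6, q, 32)}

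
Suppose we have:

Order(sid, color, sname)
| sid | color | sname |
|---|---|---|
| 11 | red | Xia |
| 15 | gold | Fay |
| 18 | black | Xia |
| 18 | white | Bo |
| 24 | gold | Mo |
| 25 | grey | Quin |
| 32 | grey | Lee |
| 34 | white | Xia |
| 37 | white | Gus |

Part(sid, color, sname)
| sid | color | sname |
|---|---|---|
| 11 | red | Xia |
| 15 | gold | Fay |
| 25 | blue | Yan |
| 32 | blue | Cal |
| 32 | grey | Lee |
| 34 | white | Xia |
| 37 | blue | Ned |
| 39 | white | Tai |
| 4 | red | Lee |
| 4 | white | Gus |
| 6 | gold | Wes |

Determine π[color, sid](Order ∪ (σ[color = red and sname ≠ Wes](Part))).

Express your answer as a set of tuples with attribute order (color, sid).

Filtering on color = red and sname ≠ Wes leaves {(11, red, Xia), (4, red, Lee)}.
Taking the union: {(11, red, Xia), (15, gold, Fay), (18, black, Xia), (18, white, Bo), (24, gold, Mo), (25, grey, Quin), (32, grey, Lee), (34, white, Xia), (37, white, Gus), (4, red, Lee)}
Projecting to color, sid: {(black, 18), (gold, 15), (gold, 24), (grey, 25), (grey, 32), (red, 11), (red, 4), (white, 18), (white, 34), (white, 37)}

{(black, 18), (gold, 15), (gold, 24), (grey, 25), (grey, 32), (red, 11), (red, 4), (white, 18), (white, 34), (white, 37)}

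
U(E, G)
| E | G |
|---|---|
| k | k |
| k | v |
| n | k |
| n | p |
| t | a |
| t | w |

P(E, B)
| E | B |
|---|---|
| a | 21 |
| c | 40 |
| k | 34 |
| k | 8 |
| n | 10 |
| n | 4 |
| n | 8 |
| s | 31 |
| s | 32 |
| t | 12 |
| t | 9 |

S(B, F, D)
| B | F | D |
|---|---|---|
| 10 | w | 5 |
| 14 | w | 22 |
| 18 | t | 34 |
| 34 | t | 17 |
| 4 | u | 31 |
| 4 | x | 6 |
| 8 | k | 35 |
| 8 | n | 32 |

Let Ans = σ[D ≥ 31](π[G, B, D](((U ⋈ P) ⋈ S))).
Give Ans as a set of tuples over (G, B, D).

{(k, 4, 31), (k, 8, 32), (k, 8, 35), (p, 4, 31), (p, 8, 32), (p, 8, 35), (v, 8, 32), (v, 8, 35)}

U ⋈ P (natural join on E): {(k, k, 34), (k, k, 8), (k, v, 34), (k, v, 8), (n, k, 10), (n, k, 4), (n, k, 8), (n, p, 10), (n, p, 4), (n, p, 8), (t, a, 12), (t, a, 9), (t, w, 12), (t, w, 9)}
(U ⋈ P) ⋈ S (natural join on B): {(k, k, 34, t, 17), (k, k, 8, k, 35), (k, k, 8, n, 32), (k, v, 34, t, 17), (k, v, 8, k, 35), (k, v, 8, n, 32), (n, k, 10, w, 5), (n, k, 4, u, 31), (n, k, 4, x, 6), (n, k, 8, k, 35), (n, k, 8, n, 32), (n, p, 10, w, 5), (n, p, 4, u, 31), (n, p, 4, x, 6), (n, p, 8, k, 35), (n, p, 8, n, 32)}
π_{G, B, D} gives {(k, 10, 5), (k, 34, 17), (k, 4, 31), (k, 4, 6), (k, 8, 32), (k, 8, 35), (p, 10, 5), (p, 4, 31), (p, 4, 6), (p, 8, 32), (p, 8, 35), (v, 34, 17), (v, 8, 32), (v, 8, 35)} (2 duplicate(s) eliminated).
Selection D ≥ 31: {(k, 4, 31), (k, 8, 32), (k, 8, 35), (p, 4, 31), (p, 8, 32), (p, 8, 35), (v, 8, 32), (v, 8, 35)}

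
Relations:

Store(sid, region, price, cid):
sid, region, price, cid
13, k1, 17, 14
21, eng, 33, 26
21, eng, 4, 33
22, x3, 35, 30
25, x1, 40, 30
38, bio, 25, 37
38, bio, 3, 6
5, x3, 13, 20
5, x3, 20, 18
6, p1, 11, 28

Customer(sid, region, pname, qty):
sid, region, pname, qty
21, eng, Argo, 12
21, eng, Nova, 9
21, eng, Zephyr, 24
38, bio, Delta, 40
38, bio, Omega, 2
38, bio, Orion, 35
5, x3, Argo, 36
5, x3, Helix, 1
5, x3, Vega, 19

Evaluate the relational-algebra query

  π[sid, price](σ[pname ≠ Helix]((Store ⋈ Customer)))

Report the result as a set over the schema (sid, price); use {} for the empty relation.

Natural join on sid, region: {(21, eng, 33, 26, Argo, 12), (21, eng, 33, 26, Nova, 9), (21, eng, 33, 26, Zephyr, 24), (21, eng, 4, 33, Argo, 12), (21, eng, 4, 33, Nova, 9), (21, eng, 4, 33, Zephyr, 24), (38, bio, 25, 37, Delta, 40), (38, bio, 25, 37, Omega, 2), (38, bio, 25, 37, Orion, 35), (38, bio, 3, 6, Delta, 40), (38, bio, 3, 6, Omega, 2), (38, bio, 3, 6, Orion, 35), (5, x3, 13, 20, Argo, 36), (5, x3, 13, 20, Helix, 1), (5, x3, 13, 20, Vega, 19), (5, x3, 20, 18, Argo, 36), (5, x3, 20, 18, Helix, 1), (5, x3, 20, 18, Vega, 19)}
σ[pname ≠ Helix]: keep tuples satisfying pname ≠ Helix → {(21, eng, 33, 26, Argo, 12), (21, eng, 33, 26, Nova, 9), (21, eng, 33, 26, Zephyr, 24), (21, eng, 4, 33, Argo, 12), (21, eng, 4, 33, Nova, 9), (21, eng, 4, 33, Zephyr, 24), (38, bio, 25, 37, Delta, 40), (38, bio, 25, 37, Omega, 2), (38, bio, 25, 37, Orion, 35), (38, bio, 3, 6, Delta, 40), (38, bio, 3, 6, Omega, 2), (38, bio, 3, 6, Orion, 35), (5, x3, 13, 20, Argo, 36), (5, x3, 13, 20, Vega, 19), (5, x3, 20, 18, Argo, 36), (5, x3, 20, 18, Vega, 19)}
Projecting to sid, price (10 duplicate(s) eliminated): {(21, 33), (21, 4), (38, 25), (38, 3), (5, 13), (5, 20)}

{(21, 33), (21, 4), (38, 25), (38, 3), (5, 13), (5, 20)}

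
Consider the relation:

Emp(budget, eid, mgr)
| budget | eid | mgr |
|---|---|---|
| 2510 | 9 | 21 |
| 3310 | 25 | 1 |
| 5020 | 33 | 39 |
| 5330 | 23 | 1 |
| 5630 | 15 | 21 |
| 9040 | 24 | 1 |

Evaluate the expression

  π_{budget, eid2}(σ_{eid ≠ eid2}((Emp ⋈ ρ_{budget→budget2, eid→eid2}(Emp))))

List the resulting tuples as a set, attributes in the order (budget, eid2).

ρ[budget→budget2, eid→eid2]: schema becomes (budget2, eid2, mgr); tuples unchanged.
Emp ⋈ ρ_{budget→budget2, eid→eid2}(Emp) (natural join on mgr): {(2510, 9, 21, 2510, 9), (2510, 9, 21, 5630, 15), (3310, 25, 1, 3310, 25), (3310, 25, 1, 5330, 23), (3310, 25, 1, 9040, 24), (5020, 33, 39, 5020, 33), (5330, 23, 1, 3310, 25), (5330, 23, 1, 5330, 23), (5330, 23, 1, 9040, 24), (5630, 15, 21, 2510, 9), (5630, 15, 21, 5630, 15), (9040, 24, 1, 3310, 25), (9040, 24, 1, 5330, 23), (9040, 24, 1, 9040, 24)}
Apply σ_{eid ≠ eid2}; surviving tuples: {(2510, 9, 21, 5630, 15), (3310, 25, 1, 5330, 23), (3310, 25, 1, 9040, 24), (5330, 23, 1, 3310, 25), (5330, 23, 1, 9040, 24), (5630, 15, 21, 2510, 9), (9040, 24, 1, 3310, 25), (9040, 24, 1, 5330, 23)}
π[budget, eid2]: project onto (budget, eid2) → {(2510, 15), (3310, 23), (3310, 24), (5330, 24), (5330, 25), (5630, 9), (9040, 23), (9040, 25)}

{(2510, 15), (3310, 23), (3310, 24), (5330, 24), (5330, 25), (5630, 9), (9040, 23), (9040, 25)}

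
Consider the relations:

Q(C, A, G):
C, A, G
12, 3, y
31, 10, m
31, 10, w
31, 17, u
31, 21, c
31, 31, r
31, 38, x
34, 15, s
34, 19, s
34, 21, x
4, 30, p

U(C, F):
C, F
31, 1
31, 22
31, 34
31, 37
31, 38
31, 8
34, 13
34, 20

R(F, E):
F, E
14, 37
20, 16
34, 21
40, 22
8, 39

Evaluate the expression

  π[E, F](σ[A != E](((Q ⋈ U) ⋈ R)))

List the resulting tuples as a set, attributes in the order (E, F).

Joining Q and U on C yields {(31, 10, m, 1), (31, 10, m, 22), (31, 10, m, 34), (31, 10, m, 37), (31, 10, m, 38), (31, 10, m, 8), (31, 10, w, 1), (31, 10, w, 22), (31, 10, w, 34), (31, 10, w, 37), (31, 10, w, 38), (31, 10, w, 8), (31, 17, u, 1), (31, 17, u, 22), (31, 17, u, 34), (31, 17, u, 37), (31, 17, u, 38), (31, 17, u, 8), (31, 21, c, 1), (31, 21, c, 22), (31, 21, c, 34), (31, 21, c, 37), (31, 21, c, 38), (31, 21, c, 8), (31, 31, r, 1), (31, 31, r, 22), (31, 31, r, 34), (31, 31, r, 37), (31, 31, r, 38), (31, 31, r, 8), (31, 38, x, 1), (31, 38, x, 22), (31, 38, x, 34), (31, 38, x, 37), (31, 38, x, 38), (31, 38, x, 8), (34, 15, s, 13), (34, 15, s, 20), (34, 19, s, 13), (34, 19, s, 20), (34, 21, x, 13), (34, 21, x, 20)}.
Joining (Q ⋈ U) and R on F yields {(31, 10, m, 34, 21), (31, 10, m, 8, 39), (31, 10, w, 34, 21), (31, 10, w, 8, 39), (31, 17, u, 34, 21), (31, 17, u, 8, 39), (31, 21, c, 34, 21), (31, 21, c, 8, 39), (31, 31, r, 34, 21), (31, 31, r, 8, 39), (31, 38, x, 34, 21), (31, 38, x, 8, 39), (34, 15, s, 20, 16), (34, 19, s, 20, 16), (34, 21, x, 20, 16)}.
σ[A != E]: keep tuples satisfying A != E → {(31, 10, m, 34, 21), (31, 10, m, 8, 39), (31, 10, w, 34, 21), (31, 10, w, 8, 39), (31, 17, u, 34, 21), (31, 17, u, 8, 39), (31, 21, c, 8, 39), (31, 31, r, 34, 21), (31, 31, r, 8, 39), (31, 38, x, 34, 21), (31, 38, x, 8, 39), (34, 15, s, 20, 16), (34, 19, s, 20, 16), (34, 21, x, 20, 16)}
Projecting to E, F (11 duplicate(s) eliminated): {(16, 20), (21, 34), (39, 8)}

{(16, 20), (21, 34), (39, 8)}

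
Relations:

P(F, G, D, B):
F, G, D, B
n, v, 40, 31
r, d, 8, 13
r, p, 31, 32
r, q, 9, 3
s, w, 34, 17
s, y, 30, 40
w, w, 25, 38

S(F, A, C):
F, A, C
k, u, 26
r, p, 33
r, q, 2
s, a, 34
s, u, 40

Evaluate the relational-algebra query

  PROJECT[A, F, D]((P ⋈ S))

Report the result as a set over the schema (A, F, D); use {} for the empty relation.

{(a, s, 30), (a, s, 34), (p, r, 31), (p, r, 8), (p, r, 9), (q, r, 31), (q, r, 8), (q, r, 9), (u, s, 30), (u, s, 34)}

Joining P and S on F yields {(r, d, 8, 13, p, 33), (r, d, 8, 13, q, 2), (r, p, 31, 32, p, 33), (r, p, 31, 32, q, 2), (r, q, 9, 3, p, 33), (r, q, 9, 3, q, 2), (s, w, 34, 17, a, 34), (s, w, 34, 17, u, 40), (s, y, 30, 40, a, 34), (s, y, 30, 40, u, 40)}.
Projecting to A, F, D: {(a, s, 30), (a, s, 34), (p, r, 31), (p, r, 8), (p, r, 9), (q, r, 31), (q, r, 8), (q, r, 9), (u, s, 30), (u, s, 34)}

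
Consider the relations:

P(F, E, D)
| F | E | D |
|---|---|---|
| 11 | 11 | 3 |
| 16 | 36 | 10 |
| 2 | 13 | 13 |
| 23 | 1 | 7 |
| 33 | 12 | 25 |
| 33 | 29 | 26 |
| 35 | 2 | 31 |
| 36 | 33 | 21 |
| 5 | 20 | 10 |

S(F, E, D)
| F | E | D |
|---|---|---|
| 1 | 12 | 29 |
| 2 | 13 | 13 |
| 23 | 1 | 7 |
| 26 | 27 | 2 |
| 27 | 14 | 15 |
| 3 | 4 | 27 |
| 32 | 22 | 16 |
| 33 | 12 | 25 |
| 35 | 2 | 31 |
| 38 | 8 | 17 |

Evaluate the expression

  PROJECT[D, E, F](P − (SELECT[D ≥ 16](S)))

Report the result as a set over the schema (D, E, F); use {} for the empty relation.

Filtering on D ≥ 16 leaves {(1, 12, 29), (3, 4, 27), (32, 22, 16), (33, 12, 25), (35, 2, 31), (38, 8, 17)}.
Difference: {(11, 11, 3), (16, 36, 10), (2, 13, 13), (23, 1, 7), (33, 12, 25), (33, 29, 26), (35, 2, 31), (36, 33, 21), (5, 20, 10)} with {(1, 12, 29), (3, 4, 27), (32, 22, 16), (33, 12, 25), (35, 2, 31), (38, 8, 17)} → {(11, 11, 3), (16, 36, 10), (2, 13, 13), (23, 1, 7), (33, 29, 26), (36, 33, 21), (5, 20, 10)}
π_{D, E, F} gives {(10, 20, 5), (10, 36, 16), (13, 13, 2), (21, 33, 36), (26, 29, 33), (3, 11, 11), (7, 1, 23)}.

{(10, 20, 5), (10, 36, 16), (13, 13, 2), (21, 33, 36), (26, 29, 33), (3, 11, 11), (7, 1, 23)}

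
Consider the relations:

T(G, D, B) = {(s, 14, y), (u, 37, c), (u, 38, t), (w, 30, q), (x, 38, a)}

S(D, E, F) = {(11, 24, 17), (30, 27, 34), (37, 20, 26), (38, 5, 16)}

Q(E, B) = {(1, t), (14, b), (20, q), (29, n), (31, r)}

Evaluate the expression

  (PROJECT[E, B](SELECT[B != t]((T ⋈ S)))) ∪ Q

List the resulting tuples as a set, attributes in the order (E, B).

{(1, t), (14, b), (20, c), (20, q), (27, q), (29, n), (31, r), (5, a)}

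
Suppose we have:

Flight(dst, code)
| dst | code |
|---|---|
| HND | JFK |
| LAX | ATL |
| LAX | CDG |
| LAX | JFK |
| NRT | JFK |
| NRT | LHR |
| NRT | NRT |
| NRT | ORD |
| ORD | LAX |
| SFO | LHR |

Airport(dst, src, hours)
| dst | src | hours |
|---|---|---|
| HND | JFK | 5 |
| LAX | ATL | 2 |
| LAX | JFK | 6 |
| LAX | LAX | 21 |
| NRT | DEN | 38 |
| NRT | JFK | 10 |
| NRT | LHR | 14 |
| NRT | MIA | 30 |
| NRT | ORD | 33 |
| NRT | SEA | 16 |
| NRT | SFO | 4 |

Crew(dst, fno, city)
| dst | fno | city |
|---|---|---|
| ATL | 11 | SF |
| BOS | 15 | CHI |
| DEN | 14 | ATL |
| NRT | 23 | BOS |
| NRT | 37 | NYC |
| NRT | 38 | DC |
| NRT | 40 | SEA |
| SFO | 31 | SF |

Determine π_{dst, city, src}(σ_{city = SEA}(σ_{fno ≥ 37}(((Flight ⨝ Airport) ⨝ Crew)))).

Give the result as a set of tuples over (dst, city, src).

{(NRT, SEA, DEN), (NRT, SEA, JFK), (NRT, SEA, LHR), (NRT, SEA, MIA), (NRT, SEA, ORD), (NRT, SEA, SEA), (NRT, SEA, SFO)}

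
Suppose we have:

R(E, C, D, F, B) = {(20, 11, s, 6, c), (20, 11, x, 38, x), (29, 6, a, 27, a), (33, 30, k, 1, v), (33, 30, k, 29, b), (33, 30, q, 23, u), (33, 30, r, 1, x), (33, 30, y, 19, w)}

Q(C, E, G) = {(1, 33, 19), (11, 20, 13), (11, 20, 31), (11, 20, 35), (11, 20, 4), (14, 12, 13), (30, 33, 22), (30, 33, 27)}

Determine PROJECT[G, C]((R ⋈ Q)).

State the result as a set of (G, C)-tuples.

{(13, 11), (22, 30), (27, 30), (31, 11), (35, 11), (4, 11)}

Joining R and Q on E, C yields {(20, 11, s, 6, c, 13), (20, 11, s, 6, c, 31), (20, 11, s, 6, c, 35), (20, 11, s, 6, c, 4), (20, 11, x, 38, x, 13), (20, 11, x, 38, x, 31), (20, 11, x, 38, x, 35), (20, 11, x, 38, x, 4), (33, 30, k, 1, v, 22), (33, 30, k, 1, v, 27), (33, 30, k, 29, b, 22), (33, 30, k, 29, b, 27), (33, 30, q, 23, u, 22), (33, 30, q, 23, u, 27), (33, 30, r, 1, x, 22), (33, 30, r, 1, x, 27), (33, 30, y, 19, w, 22), (33, 30, y, 19, w, 27)}.
π[G, C]: project onto (G, C) (12 duplicate(s) eliminated) → {(13, 11), (22, 30), (27, 30), (31, 11), (35, 11), (4, 11)}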